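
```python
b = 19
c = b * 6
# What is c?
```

Trace:
`b = 19` → b = 19
`c = b * 6` → c = 114
So c = 114

Answer: 114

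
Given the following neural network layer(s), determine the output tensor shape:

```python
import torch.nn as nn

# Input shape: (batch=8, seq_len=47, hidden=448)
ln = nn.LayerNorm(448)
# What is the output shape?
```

Input: (8, 47, 448) -> Output: (8, 47, 448)

Answer: (8, 47, 448)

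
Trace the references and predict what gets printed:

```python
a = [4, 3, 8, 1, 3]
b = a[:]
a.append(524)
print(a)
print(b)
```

Key concept: slice [:] creates copy.
Step by step:
`a = [4, 3, 8, 1, 3]` → a = [4, 3, 8, 1, 3]
`b = a[:]` → b = [4, 3, 8, 1, 3]
`a.append(524)` → a = [4, 3, 8, 1, 3, 524]
`print(a)` → prints [4, 3, 8, 1, 3, 524]
`print(b)` → prints [4, 3, 8, 1, 3]

Answer:
[4, 3, 8, 1, 3, 524]
[4, 3, 8, 1, 3]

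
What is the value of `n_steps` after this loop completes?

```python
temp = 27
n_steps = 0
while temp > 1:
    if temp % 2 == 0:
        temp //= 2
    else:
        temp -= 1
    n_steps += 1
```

Steps to reduce 27 to 1
`n_steps` takes the values: 0 → 1 → 2 → 3 → 4 → 5 → 6 → 7

Answer: 7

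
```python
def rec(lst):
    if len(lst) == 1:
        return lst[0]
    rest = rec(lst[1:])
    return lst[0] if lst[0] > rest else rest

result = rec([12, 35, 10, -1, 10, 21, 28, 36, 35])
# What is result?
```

Recursive max over [12, 35, 10, -1, 10, 21, 28, 36, 35] = 36

Answer: 36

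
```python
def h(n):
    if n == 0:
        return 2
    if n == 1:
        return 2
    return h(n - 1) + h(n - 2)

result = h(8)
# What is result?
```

Build up from base cases: h(0)=2, h(1)=2, h(2)=4, h(3)=6, h(4)=10, h(5)=16, h(6)=26, ..., h(8)=68

Answer: 68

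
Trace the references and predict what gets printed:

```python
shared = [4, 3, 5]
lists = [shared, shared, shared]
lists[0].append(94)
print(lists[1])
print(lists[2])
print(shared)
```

Key concept: list of same reference.
Step by step:
`shared = [4, 3, 5]` → shared = [4, 3, 5]
`lists = [shared, shared, shared]` → lists = [[4, 3, 5], [4, 3, 5], [4, 3, 5]]
`lists[0].append(94)` → shared = [4, 3, 5, 94]; lists = [[4, 3, 5, 94], [4, 3, 5, 94], [4, 3, 5, 94]]
`print(lists[1])` → prints [4, 3, 5, 94]
`print(lists[2])` → prints [4, 3, 5, 94]
`print(shared)` → prints [4, 3, 5, 94]

Answer:
[4, 3, 5, 94]
[4, 3, 5, 94]
[4, 3, 5, 94]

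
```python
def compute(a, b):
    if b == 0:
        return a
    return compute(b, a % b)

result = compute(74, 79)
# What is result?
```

compute(74, 79) -> compute(79, 74) -> compute(74, 5) -> compute(5, 4) -> compute(4, 1) -> compute(1, 0) -> 1

Answer: 1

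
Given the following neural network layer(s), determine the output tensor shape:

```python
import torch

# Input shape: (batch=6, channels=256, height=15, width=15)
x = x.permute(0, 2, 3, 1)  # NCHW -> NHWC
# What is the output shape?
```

Input: (6, 256, 15, 15) -> Output: (6, 15, 15, 256)

Answer: (6, 15, 15, 256)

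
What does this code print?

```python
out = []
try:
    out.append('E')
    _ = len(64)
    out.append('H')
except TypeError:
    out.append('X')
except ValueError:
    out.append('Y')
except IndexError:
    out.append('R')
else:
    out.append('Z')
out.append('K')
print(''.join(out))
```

Execution trace: 'E' (try body) → 'X' (except TypeError) → 'K' (after the try/except). Output: EXK

Answer: EXK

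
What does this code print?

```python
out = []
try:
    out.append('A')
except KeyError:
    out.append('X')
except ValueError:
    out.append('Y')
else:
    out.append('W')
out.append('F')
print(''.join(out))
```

Execution trace: 'A' (try body, no exception) → 'W' (else) → 'F' (after the try/except). Output: AWF

Answer: AWF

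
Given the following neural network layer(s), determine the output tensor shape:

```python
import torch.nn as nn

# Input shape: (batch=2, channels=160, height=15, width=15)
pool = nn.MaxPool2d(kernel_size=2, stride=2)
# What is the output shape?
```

Input: (2, 160, 15, 15) -> Output: (2, 160, 7, 7)

Answer: (2, 160, 7, 7)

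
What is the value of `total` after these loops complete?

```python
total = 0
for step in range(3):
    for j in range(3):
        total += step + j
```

Sum of all step+j for step,j in 3x3
`total` takes the values: 0 → 1 → 3 → 4 → 6 → 9 → 11 → 14 → 18

Answer: 18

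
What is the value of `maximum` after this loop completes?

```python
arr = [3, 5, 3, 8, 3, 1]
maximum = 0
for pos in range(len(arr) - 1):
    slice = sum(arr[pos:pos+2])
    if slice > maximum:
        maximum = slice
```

Max sum of 2-element window in [3, 5, 3, 8, 3, 1]
`maximum` takes the values: 0 → 8 → 11

Answer: 11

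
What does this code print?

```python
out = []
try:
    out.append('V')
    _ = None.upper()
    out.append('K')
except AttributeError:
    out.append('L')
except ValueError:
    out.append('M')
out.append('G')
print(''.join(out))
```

Execution trace: 'V' (try body) → 'L' (except AttributeError) → 'G' (after the try/except). Output: VLG

Answer: VLG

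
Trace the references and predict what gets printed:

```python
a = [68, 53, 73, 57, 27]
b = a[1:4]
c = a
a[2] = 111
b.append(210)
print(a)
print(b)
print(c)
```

Key concept: slice vs alias.
Step by step:
`a = [68, 53, 73, 57, 27]` → a = [68, 53, 73, 57, 27]
`b = a[1:4]` → b = [53, 73, 57]
`c = a` → c = [68, 53, 73, 57, 27] (same object as a)
`a[2] = 111` → a = [68, 53, 111, 57, 27] (same object as c); c = [68, 53, 111, 57, 27] (same object as a)
`b.append(210)` → b = [53, 73, 57, 210]
`print(a)` → prints [68, 53, 111, 57, 27]
`print(b)` → prints [53, 73, 57, 210]
`print(c)` → prints [68, 53, 111, 57, 27]

Answer:
[68, 53, 111, 57, 27]
[53, 73, 57, 210]
[68, 53, 111, 57, 27]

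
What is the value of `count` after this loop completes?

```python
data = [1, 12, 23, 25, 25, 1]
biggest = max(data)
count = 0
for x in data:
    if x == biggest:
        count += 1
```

Count of max value 25 in [1, 12, 23, 25, 25, 1]
`count` takes the values: 0 → 1 → 2

Answer: 2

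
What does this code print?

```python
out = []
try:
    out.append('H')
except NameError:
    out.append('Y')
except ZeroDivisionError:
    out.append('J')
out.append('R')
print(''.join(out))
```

Execution trace: 'H' (try body, no exception) → 'R' (after the try/except). Output: HR

Answer: HR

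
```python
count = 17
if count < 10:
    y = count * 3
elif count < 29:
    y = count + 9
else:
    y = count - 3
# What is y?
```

Trace:
`count = 17` → count = 17
`if count < 10: ...` → count < 10 is False, count < 29 is True → y = 26
So y = 26

Answer: 26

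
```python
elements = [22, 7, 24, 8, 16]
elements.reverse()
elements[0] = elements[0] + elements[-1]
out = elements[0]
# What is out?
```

Trace:
`elements = [22, 7, 24, 8, 16]` → elements = [22, 7, 24, 8, 16]
`elements.reverse()` → elements = [16, 8, 24, 7, 22]
`elements[0] = elements[0] + elements[-1]` → elements = [38, 8, 24, 7, 22]
`out = elements[0]` → out = 38
So out = 38

Answer: 38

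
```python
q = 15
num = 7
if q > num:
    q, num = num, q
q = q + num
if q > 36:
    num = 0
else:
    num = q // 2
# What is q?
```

Trace:
`q = 15` → q = 15
`num = 7` → num = 7
`if q > num: ...` → q > num is True → q = 7; num = 15
`q = q + num` → q = 22
`if q > 36: ...` → q > 36 is False, take else branch → num = 11
So q = 22

Answer: 22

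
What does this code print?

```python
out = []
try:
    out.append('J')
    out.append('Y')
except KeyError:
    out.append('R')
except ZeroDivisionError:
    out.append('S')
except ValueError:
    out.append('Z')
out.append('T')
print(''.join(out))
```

Execution trace: 'J' (try body) → 'Y' (try body, no exception) → 'T' (after the try/except). Output: JYT

Answer: JYT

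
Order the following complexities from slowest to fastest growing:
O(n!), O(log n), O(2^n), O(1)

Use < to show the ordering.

Ordered by growth rate: O(1) < O(log n) < O(2^n) < O(n!)

Answer: O(1) < O(log n) < O(2^n) < O(n!)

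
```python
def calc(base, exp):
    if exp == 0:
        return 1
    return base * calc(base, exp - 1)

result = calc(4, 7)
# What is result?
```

calc(4, 7) = 4 * 4 * 4 * 4 * 4 * 4 * 4 = 16384

Answer: 16384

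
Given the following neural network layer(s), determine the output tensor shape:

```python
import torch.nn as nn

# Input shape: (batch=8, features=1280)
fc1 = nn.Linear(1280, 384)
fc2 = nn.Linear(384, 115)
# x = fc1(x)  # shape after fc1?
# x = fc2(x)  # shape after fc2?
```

Input: (8, 1280) -> after fc1: (8, 384) -> Output: (8, 115)

Answer: (8, 115)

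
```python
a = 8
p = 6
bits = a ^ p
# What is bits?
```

Trace:
`a = 8` → a = 8
`p = 6` → p = 6
`bits = a ^ p` → bits = 14
So bits = 14

Answer: 14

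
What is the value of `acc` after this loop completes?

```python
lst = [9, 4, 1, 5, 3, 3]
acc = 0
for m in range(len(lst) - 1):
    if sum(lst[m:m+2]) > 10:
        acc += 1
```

Count windows with sum > 10
`acc` takes the values: 0 → 1

Answer: 1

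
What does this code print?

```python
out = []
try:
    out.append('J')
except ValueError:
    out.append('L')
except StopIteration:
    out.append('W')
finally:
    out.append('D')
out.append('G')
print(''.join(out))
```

Execution trace: 'J' (try body, no exception) → 'D' (finally) → 'G' (after the try/except). Output: JDG

Answer: JDG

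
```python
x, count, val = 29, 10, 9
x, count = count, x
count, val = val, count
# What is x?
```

Trace:
`x, count, val = 29, 10, 9` → x = 29; count = 10; val = 9
`x, count = count, x` → x = 10; count = 29
`count, val = val, count` → count = 9; val = 29
So x = 10

Answer: 10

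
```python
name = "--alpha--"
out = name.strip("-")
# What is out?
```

Trace:
`name = "--alpha--"` → name = '--alpha--'
`out = name.strip("-")` → out = 'alpha'
So out = 'alpha'

Answer: 'alpha'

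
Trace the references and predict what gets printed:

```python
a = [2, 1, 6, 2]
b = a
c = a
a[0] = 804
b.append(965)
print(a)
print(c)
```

Key concept: multiple aliases.
Step by step:
`a = [2, 1, 6, 2]` → a = [2, 1, 6, 2]
`b = a` → b = [2, 1, 6, 2] (same object as a)
`c = a` → c = [2, 1, 6, 2] (same object as a, b)
`a[0] = 804` → a = [804, 1, 6, 2] (same object as b, c); b = [804, 1, 6, 2] (same object as a, c); c = [804, 1, 6, 2] (same object as a, b)
`b.append(965)` → a = [804, 1, 6, 2, 965] (same object as b, c); b = [804, 1, 6, 2, 965] (same object as a, c); c = [804, 1, 6, 2, 965] (same object as a, b)
`print(a)` → prints [804, 1, 6, 2, 965]
`print(c)` → prints [804, 1, 6, 2, 965]

Answer:
[804, 1, 6, 2, 965]
[804, 1, 6, 2, 965]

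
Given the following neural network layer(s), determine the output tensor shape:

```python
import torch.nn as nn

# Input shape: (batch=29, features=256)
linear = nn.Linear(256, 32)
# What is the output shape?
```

Input: (29, 256) -> Output: (29, 32)

Answer: (29, 32)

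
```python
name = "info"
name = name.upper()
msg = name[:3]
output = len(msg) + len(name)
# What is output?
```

Trace:
`name = "info"` → name = 'info'
`name = name.upper()` → name = 'INFO'
`msg = name[:3]` → msg = 'INF'
`output = len(msg) + len(name)` → output = 7
So output = 7

Answer: 7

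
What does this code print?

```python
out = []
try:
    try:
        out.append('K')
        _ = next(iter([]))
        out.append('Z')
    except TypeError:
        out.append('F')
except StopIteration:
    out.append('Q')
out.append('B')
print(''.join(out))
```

Execution trace: 'K' (try body) → 'Q' (outer except StopIteration) → 'B' (after the try/except). Output: KQB

Answer: KQB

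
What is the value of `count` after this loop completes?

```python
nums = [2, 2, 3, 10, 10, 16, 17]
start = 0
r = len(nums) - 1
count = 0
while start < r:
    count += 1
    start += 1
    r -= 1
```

Iterations until pointers meet (list length 7)
`count` takes the values: 0 → 1 → 2 → 3

Answer: 3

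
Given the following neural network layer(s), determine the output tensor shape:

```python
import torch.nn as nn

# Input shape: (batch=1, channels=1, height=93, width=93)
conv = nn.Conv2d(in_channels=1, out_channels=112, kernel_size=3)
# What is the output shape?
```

Input: (1, 1, 93, 93) -> Output: (1, 112, 91, 91)

Answer: (1, 112, 91, 91)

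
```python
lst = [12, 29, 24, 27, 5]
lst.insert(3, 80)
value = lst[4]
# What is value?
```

Trace:
`lst = [12, 29, 24, 27, 5]` → lst = [12, 29, 24, 27, 5]
`lst.insert(3, 80)` → lst = [12, 29, 24, 80, 27, 5]
`value = lst[4]` → value = 27
So value = 27

Answer: 27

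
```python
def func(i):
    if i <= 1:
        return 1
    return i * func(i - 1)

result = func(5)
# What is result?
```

func(5) = 5 * 4 * 3 * 2 * 1 = 120

Answer: 120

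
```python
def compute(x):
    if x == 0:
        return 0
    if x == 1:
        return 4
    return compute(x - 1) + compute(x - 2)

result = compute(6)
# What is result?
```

Build up from base cases: compute(0)=0, compute(1)=4, compute(2)=4, compute(3)=8, compute(4)=12, compute(5)=20, compute(6)=32

Answer: 32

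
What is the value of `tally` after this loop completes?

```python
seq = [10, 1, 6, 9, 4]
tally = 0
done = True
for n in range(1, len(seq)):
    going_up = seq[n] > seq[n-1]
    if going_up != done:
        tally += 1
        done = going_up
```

Count direction changes in [10, 1, 6, 9, 4]
`tally` takes the values: 0 → 1 → 2 → 3

Answer: 3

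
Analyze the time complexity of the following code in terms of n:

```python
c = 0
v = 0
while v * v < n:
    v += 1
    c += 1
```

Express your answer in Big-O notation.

Each loop level contributes: √n. Multiplying the contributions gives O(√n).

Answer: O(√n)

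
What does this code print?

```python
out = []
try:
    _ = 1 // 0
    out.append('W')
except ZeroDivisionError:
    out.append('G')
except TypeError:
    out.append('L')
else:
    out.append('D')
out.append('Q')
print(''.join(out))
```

Execution trace: 'G' (except ZeroDivisionError) → 'Q' (after the try/except). Output: GQ

Answer: GQ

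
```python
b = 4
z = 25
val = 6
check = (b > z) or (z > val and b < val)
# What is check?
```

Trace:
`b = 4` → b = 4
`z = 25` → z = 25
`val = 6` → val = 6
`check = (b > z) or (z > val and b < val)` → check = True
So check = True

Answer: True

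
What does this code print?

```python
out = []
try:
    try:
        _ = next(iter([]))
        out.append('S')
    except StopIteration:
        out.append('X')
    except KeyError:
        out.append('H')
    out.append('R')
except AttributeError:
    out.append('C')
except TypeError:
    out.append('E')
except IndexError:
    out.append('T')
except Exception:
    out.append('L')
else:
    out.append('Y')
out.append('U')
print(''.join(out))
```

Execution trace: 'X' (inner except StopIteration) → 'R' (try body, no exception) → 'Y' (else) → 'U' (after the try/except). Output: XRYU

Answer: XRYU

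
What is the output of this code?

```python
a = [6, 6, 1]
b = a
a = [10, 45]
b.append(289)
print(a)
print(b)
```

Key concept: rebinding vs mutation: a is rebound to a new list, b still points at the original.
Step by step:
`a = [6, 6, 1]` → a = [6, 6, 1]
`b = a` → b = [6, 6, 1] (same object as a)
`a = [10, 45]` → a = [10, 45]
`b.append(289)` → b = [6, 6, 1, 289]
`print(a)` → prints [10, 45]
`print(b)` → prints [6, 6, 1, 289]

Answer:
[10, 45]
[6, 6, 1, 289]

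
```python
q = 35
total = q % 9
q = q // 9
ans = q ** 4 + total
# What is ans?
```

Trace:
`q = 35` → q = 35
`total = q % 9` → total = 8
`q = q // 9` → q = 3
`ans = q ** 4 + total` → ans = 89
So ans = 89

Answer: 89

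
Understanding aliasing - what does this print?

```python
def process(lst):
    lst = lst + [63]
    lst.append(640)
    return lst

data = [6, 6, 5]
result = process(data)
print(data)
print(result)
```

Key concept: rebinding parameter vs mutation.
Step by step:
`data = [6, 6, 5]` → data = [6, 6, 5]
`result = process(data)` → result = [6, 6, 5, 63, 640]
`print(data)` → prints [6, 6, 5]
`print(result)` → prints [6, 6, 5, 63, 640]

Answer:
[6, 6, 5]
[6, 6, 5, 63, 640]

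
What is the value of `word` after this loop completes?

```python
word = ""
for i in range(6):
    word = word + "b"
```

Repeat 'b' 6 times
`word` takes the values: "" → "b" → "bb" → "bbb" → "bbbb" → "bbbbb" → "bbbbbb"

Answer: "bbbbbb"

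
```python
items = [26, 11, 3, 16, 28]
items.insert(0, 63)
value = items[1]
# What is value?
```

Trace:
`items = [26, 11, 3, 16, 28]` → items = [26, 11, 3, 16, 28]
`items.insert(0, 63)` → items = [63, 26, 11, 3, 16, 28]
`value = items[1]` → value = 26
So value = 26

Answer: 26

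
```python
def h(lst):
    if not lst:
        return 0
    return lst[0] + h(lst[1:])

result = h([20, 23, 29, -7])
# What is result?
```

20 + 23 + 29 + (-7) + 0 = 65

Answer: 65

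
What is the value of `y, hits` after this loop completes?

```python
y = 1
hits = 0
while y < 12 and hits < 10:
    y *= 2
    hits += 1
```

Double until >= 12 or 10 iterations
`y, hits` takes the values: (1, 0) → (2, 0) → (2, 1) → (4, 1) → (4, 2) → (8, 2) → (8, 3) → (16, 3) → (16, 4)

Answer: 16, 4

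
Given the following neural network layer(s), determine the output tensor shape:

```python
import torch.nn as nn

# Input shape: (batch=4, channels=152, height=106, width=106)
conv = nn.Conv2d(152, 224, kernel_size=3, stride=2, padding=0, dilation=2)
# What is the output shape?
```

Input: (4, 152, 106, 106) -> Output: (4, 224, 51, 51)

Answer: (4, 224, 51, 51)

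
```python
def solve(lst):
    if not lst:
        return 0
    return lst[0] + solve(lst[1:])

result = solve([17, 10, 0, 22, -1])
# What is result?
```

17 + 10 + 0 + 22 + (-1) + 0 = 48

Answer: 48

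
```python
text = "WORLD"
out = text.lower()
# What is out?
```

Trace:
`text = "WORLD"` → text = 'WORLD'
`out = text.lower()` → out = 'world'
So out = 'world'

Answer: 'world'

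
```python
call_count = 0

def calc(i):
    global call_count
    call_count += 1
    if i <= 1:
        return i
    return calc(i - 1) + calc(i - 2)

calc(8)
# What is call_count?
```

Calls(i) = 1 + Calls(i-1) + Calls(i-2); Calls(0)=Calls(1)=1. For i=8 this gives 67.

Answer: 67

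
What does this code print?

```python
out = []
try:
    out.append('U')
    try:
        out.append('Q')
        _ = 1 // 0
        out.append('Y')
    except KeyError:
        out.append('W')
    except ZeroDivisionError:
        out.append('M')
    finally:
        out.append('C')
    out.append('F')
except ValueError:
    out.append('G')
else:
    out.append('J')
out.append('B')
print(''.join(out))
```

Execution trace: 'U' (try body) → 'Q' (inner try body) → 'M' (inner except ZeroDivisionError) → 'C' (inner finally) → 'F' (try body, no exception) → 'J' (else) → 'B' (after the try/except). Output: UQMCFJB

Answer: UQMCFJB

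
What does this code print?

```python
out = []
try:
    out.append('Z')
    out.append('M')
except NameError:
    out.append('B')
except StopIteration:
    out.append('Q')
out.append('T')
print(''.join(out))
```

Execution trace: 'Z' (try body) → 'M' (try body, no exception) → 'T' (after the try/except). Output: ZMT

Answer: ZMT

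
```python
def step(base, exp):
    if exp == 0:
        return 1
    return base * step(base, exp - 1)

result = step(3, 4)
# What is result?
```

step(3, 4) = 3 * 3 * 3 * 3 = 81

Answer: 81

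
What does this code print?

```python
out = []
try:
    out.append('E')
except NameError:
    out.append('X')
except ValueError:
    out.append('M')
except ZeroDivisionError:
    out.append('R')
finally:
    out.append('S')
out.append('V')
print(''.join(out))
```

Execution trace: 'E' (try body, no exception) → 'S' (finally) → 'V' (after the try/except). Output: ESV

Answer: ESV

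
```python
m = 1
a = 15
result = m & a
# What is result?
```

Trace:
`m = 1` → m = 1
`a = 15` → a = 15
`result = m & a` → result = 1
So result = 1

Answer: 1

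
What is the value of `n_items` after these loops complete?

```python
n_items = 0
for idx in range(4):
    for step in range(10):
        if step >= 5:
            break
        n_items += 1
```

Inner breaks at 5, outer runs 4 times
`n_items` takes the values: 0 → 1 → 2 → 3 → 4 → 5 → 6 → 7 → 8 → 9 → 10 → 11 → 12 → 13 → 14 → 15 → 16 → 17 → 18 → 19 → 20

Answer: 20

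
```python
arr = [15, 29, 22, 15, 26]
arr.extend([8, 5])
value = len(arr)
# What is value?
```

Trace:
`arr = [15, 29, 22, 15, 26]` → arr = [15, 29, 22, 15, 26]
`arr.extend([8, 5])` → arr = [15, 29, 22, 15, 26, 8, 5]
`value = len(arr)` → value = 7
So value = 7

Answer: 7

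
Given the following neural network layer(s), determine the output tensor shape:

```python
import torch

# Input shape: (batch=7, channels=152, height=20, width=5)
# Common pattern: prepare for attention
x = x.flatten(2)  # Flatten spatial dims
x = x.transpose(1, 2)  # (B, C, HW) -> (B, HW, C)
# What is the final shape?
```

Input: (7, 152, 20, 5) -> after flatten(2): (7, 152, 100) -> Output: (7, 100, 152)

Answer: (7, 100, 152)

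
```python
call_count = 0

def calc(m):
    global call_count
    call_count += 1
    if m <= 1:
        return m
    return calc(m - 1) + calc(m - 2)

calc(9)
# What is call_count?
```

Calls(m) = 1 + Calls(m-1) + Calls(m-2); Calls(0)=Calls(1)=1. For m=9 this gives 109.

Answer: 109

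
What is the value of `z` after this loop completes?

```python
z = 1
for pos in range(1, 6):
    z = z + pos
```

Start at 1, add 1 through 5
`z` takes the values: 1 → 2 → 4 → 7 → 11 → 16

Answer: 16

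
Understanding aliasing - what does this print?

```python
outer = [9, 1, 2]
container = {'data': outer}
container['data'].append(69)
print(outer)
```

Key concept: dict holds reference to list.
Step by step:
`outer = [9, 1, 2]` → outer = [9, 1, 2]
`container = {'data': outer}` → container = {'data': [9, 1, 2]}
`container['data'].append(69)` → outer = [9, 1, 2, 69]; container = {'data': [9, 1, 2, 69]}
`print(outer)` → prints [9, 1, 2, 69]

Answer: [9, 1, 2, 69]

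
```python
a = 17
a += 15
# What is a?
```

Trace:
`a = 17` → a = 17
`a += 15` → a = 32
So a = 32

Answer: 32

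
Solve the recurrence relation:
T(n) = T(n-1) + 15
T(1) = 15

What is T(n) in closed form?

Unrolling: T(n) = T(1) + 15·(n-1) = 15 + 15(n-1) = 15n.

Answer: T(n) = 15n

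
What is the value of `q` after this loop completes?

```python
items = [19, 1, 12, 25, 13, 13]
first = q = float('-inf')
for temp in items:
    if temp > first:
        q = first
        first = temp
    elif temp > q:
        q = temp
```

Second largest (with repeats) in [19, 1, 12, 25, 13, 13]
`q` takes the values: -inf → 1 → 12 → 19

Answer: 19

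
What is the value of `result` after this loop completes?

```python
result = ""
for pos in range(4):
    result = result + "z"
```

Repeat 'z' 4 times
`result` takes the values: "" → "z" → "zz" → "zzz" → "zzzz"

Answer: "zzzz"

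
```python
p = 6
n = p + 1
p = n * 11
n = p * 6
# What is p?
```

Trace:
`p = 6` → p = 6
`n = p + 1` → n = 7
`p = n * 11` → p = 77
`n = p * 6` → n = 462
So p = 77

Answer: 77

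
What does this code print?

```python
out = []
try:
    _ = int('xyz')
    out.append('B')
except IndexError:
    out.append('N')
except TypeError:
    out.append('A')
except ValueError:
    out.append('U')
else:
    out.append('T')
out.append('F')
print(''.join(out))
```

Execution trace: 'U' (except ValueError) → 'F' (after the try/except). Output: UF

Answer: UF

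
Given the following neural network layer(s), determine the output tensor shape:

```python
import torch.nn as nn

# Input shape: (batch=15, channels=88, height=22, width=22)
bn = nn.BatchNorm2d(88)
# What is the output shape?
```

Input: (15, 88, 22, 22) -> Output: (15, 88, 22, 22)

Answer: (15, 88, 22, 22)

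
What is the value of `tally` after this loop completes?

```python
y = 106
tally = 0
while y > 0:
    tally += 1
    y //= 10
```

Count digits by repeated division by 10
`tally` takes the values: 0 → 1 → 2 → 3

Answer: 3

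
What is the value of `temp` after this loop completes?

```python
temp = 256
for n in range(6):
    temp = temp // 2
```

Halve 6 times: 256 // 2^6 = 4
`temp` takes the values: 256 → 128 → 64 → 32 → 16 → 8 → 4

Answer: 4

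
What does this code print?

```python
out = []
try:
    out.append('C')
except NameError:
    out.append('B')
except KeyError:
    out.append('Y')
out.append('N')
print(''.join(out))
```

Execution trace: 'C' (try body, no exception) → 'N' (after the try/except). Output: CN

Answer: CN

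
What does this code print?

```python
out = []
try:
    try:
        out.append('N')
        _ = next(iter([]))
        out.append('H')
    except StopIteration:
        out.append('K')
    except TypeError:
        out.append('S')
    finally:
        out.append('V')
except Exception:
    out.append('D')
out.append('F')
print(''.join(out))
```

Execution trace: 'N' (inner try body) → 'K' (inner except StopIteration) → 'V' (inner finally) → 'F' (after the try/except). Output: NKVF

Answer: NKVF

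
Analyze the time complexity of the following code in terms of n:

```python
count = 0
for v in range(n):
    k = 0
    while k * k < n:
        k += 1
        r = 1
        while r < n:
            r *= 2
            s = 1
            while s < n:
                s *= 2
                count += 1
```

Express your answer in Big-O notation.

Each loop level contributes: n × √n × log n × log n. Multiplying the contributions gives O(n√n log² n).

Answer: O(n√n log² n)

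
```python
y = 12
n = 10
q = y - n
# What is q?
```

Trace:
`y = 12` → y = 12
`n = 10` → n = 10
`q = y - n` → q = 2
So q = 2

Answer: 2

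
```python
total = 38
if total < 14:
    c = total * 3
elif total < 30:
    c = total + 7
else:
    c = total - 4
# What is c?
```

Trace:
`total = 38` → total = 38
`if total < 14: ...` → total < 14 is False, total < 30 is False, take else branch → c = 34
So c = 34

Answer: 34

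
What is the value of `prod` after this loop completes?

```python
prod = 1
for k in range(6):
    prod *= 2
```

2^6 = 64
`prod` takes the values: 1 → 2 → 4 → 8 → 16 → 32 → 64

Answer: 64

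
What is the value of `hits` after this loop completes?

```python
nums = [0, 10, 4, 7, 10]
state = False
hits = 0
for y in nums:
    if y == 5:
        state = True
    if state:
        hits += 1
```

Count elements after first 5 in [0, 10, 4, 7, 10]
`hits` takes the values: 0

Answer: 0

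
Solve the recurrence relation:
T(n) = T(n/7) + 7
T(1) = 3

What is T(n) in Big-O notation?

Each step divides n by 7 and adds 7. After log_7(n) steps we reach T(1)=3. So T(n) = 7·log_7(n) + 3 = O(log n).

Answer: O(log n)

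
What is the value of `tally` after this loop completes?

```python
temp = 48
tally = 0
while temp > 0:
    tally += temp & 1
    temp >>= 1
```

Count set bits in 48 (binary: 0b110000)
`tally` takes the values: 0 → 1 → 2

Answer: 2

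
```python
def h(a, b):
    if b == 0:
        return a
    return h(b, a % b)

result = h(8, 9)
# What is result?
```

h(8, 9) -> h(9, 8) -> h(8, 1) -> h(1, 0) -> 1

Answer: 1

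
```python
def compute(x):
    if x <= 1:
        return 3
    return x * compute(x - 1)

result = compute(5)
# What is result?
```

compute(5) = 5 * 4 * 3 * 2 * 3 = 360

Answer: 360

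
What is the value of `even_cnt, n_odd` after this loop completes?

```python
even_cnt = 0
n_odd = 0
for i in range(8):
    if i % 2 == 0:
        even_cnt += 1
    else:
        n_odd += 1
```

Count evens and odds in range(8)
`even_cnt, n_odd` takes the values: (0, 0) → (1, 0) → (1, 1) → (2, 1) → (2, 2) → (3, 2) → (3, 3) → (4, 3) → (4, 4)

Answer: 4, 4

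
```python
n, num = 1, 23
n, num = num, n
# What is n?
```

Trace:
`n, num = 1, 23` → n = 1; num = 23
`n, num = num, n` → n = 23; num = 1
So n = 23

Answer: 23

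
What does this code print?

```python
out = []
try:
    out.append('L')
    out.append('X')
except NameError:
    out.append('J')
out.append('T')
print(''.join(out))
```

Execution trace: 'L' (try body) → 'X' (try body, no exception) → 'T' (after the try/except). Output: LXT

Answer: LXT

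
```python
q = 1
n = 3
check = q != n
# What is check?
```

Trace:
`q = 1` → q = 1
`n = 3` → n = 3
`check = q != n` → check = True
So check = True

Answer: True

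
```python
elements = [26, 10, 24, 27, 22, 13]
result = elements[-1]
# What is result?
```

Trace:
`elements = [26, 10, 24, 27, 22, 13]` → elements = [26, 10, 24, 27, 22, 13]
`result = elements[-1]` → result = 13
So result = 13

Answer: 13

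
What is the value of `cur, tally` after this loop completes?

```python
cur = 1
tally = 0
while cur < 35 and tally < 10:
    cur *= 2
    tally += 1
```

Double until >= 35 or 10 iterations
`cur, tally` takes the values: (1, 0) → (2, 0) → (2, 1) → (4, 1) → (4, 2) → (8, 2) → (8, 3) → (16, 3) → (16, 4) → (32, 4) → (32, 5) → (64, 5) → (64, 6)

Answer: 64, 6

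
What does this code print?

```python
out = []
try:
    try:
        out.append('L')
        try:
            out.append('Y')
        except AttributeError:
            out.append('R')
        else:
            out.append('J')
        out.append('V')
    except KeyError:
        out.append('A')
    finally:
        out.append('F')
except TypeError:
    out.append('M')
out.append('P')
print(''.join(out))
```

Execution trace: 'L' (try body) → 'Y' (inner try body, no exception) → 'J' (inner else) → 'V' (try body, no exception) → 'F' (finally) → 'P' (after the try/except). Output: LYJVFP

Answer: LYJVFP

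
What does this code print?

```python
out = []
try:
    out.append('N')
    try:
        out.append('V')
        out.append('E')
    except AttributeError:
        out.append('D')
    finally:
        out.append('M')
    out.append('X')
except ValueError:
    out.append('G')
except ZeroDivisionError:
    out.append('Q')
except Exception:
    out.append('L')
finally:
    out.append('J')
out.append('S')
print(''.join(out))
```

Execution trace: 'N' (try body) → 'V' (inner try body) → 'E' (inner try body, no exception) → 'M' (inner finally) → 'X' (try body, no exception) → 'J' (finally) → 'S' (after the try/except). Output: NVEMXJS

Answer: NVEMXJS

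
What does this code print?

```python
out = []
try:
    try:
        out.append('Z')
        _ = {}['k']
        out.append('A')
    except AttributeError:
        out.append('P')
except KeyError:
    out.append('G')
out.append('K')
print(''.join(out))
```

Execution trace: 'Z' (try body) → 'G' (outer except KeyError) → 'K' (after the try/except). Output: ZGK

Answer: ZGK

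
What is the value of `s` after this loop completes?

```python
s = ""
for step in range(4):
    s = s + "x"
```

Repeat 'x' 4 times
`s` takes the values: "" → "x" → "xx" → "xxx" → "xxxx"

Answer: "xxxx"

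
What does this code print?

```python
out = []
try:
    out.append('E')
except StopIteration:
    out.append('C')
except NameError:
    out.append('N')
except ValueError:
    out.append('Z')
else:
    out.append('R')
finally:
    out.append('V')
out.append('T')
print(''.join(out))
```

Execution trace: 'E' (try body, no exception) → 'R' (else) → 'V' (finally) → 'T' (after the try/except). Output: ERVT

Answer: ERVT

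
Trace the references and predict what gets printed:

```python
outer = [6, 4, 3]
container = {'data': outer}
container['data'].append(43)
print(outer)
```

Key concept: dict holds reference to list.
Step by step:
`outer = [6, 4, 3]` → outer = [6, 4, 3]
`container = {'data': outer}` → container = {'data': [6, 4, 3]}
`container['data'].append(43)` → outer = [6, 4, 3, 43]; container = {'data': [6, 4, 3, 43]}
`print(outer)` → prints [6, 4, 3, 43]

Answer: [6, 4, 3, 43]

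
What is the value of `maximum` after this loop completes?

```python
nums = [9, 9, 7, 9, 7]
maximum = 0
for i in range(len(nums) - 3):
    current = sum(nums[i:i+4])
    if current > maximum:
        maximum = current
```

Max sum of 4-element window in [9, 9, 7, 9, 7]
`maximum` takes the values: 0 → 34

Answer: 34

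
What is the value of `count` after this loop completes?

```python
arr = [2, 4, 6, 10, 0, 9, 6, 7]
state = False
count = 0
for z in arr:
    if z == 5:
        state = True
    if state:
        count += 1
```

Count elements after first 5 in [2, 4, 6, 10, 0, 9, 6, 7]
`count` takes the values: 0

Answer: 0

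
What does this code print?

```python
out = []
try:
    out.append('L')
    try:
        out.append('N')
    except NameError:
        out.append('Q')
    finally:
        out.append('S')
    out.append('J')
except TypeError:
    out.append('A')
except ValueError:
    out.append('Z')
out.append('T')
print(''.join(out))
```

Execution trace: 'L' (try body) → 'N' (inner try body, no exception) → 'S' (inner finally) → 'J' (try body, no exception) → 'T' (after the try/except). Output: LNSJT

Answer: LNSJT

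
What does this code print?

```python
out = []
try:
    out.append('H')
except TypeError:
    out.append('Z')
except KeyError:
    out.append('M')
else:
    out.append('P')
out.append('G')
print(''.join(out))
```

Execution trace: 'H' (try body, no exception) → 'P' (else) → 'G' (after the try/except). Output: HPG

Answer: HPG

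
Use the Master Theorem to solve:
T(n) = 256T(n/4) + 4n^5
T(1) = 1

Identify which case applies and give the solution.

a=256, b=4, f(n)=4n^5. log_4(256) = 4. Since c=5 > 4 and the regularity condition holds (256(n/4)^5 = (256/4^5)n^5 with 256/4^5 < 1), Case 3 applies: T(n) = Θ(f(n)) = O(n^5).

Answer: O(n^5) - Case 3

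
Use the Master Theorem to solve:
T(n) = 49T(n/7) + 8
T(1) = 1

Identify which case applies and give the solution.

a=49, b=7, f(n)=8. log_7(49) = 2. Since c=0 < 2, Case 1 applies: T(n) = Θ(n^log_b(a)) = O(n^2).

Answer: O(n^2) - Case 1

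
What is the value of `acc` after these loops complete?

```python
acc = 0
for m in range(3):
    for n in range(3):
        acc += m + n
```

Sum of all m+n for m,n in 3x3
`acc` takes the values: 0 → 1 → 3 → 4 → 6 → 9 → 11 → 14 → 18

Answer: 18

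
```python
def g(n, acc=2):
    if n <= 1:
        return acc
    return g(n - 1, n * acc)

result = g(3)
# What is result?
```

Accumulator trace (n, acc): (3, 2) -> (2, 6) -> (1, 12) -> return 12

Answer: 12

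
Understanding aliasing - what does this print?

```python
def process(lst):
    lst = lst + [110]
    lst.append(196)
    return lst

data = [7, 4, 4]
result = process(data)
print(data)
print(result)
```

Key concept: rebinding parameter vs mutation.
Step by step:
`data = [7, 4, 4]` → data = [7, 4, 4]
`result = process(data)` → result = [7, 4, 4, 110, 196]
`print(data)` → prints [7, 4, 4]
`print(result)` → prints [7, 4, 4, 110, 196]

Answer:
[7, 4, 4]
[7, 4, 4, 110, 196]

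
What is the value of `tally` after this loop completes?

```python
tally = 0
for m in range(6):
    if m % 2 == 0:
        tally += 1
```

Count numbers divisible by 2 in range(6)
`tally` takes the values: 0 → 1 → 2 → 3

Answer: 3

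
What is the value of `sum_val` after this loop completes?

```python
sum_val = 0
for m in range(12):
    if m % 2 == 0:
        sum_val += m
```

Sum of even numbers 0 to 11
`sum_val` takes the values: 0 → 2 → 6 → 12 → 20 → 30

Answer: 30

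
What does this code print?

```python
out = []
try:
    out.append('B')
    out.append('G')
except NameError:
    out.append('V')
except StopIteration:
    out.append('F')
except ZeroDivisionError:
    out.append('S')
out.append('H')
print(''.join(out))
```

Execution trace: 'B' (try body) → 'G' (try body, no exception) → 'H' (after the try/except). Output: BGH

Answer: BGH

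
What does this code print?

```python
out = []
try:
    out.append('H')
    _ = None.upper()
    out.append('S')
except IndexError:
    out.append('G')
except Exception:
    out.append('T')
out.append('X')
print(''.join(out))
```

Execution trace: 'H' (try body) → 'T' (except Exception) → 'X' (after the try/except). Output: HTX

Answer: HTX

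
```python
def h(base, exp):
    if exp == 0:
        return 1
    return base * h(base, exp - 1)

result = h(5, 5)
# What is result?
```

h(5, 5) = 5 * 5 * 5 * 5 * 5 = 3125

Answer: 3125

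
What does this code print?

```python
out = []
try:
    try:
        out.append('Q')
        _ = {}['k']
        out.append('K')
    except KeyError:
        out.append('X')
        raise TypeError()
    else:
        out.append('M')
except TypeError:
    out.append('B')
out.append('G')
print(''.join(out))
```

Execution trace: 'Q' (inner try body) → 'X' (inner except KeyError) → 'B' (outer except TypeError) → 'G' (after the try/except). Output: QXBG

Answer: QXBG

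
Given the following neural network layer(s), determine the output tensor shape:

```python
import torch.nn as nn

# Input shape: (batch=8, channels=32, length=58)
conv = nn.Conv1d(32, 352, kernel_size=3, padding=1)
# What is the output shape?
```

Input: (8, 32, 58) -> Output: (8, 352, 58)

Answer: (8, 352, 58)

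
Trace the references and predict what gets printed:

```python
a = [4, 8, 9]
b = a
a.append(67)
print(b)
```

Key concept: basic list aliasing.
Step by step:
`a = [4, 8, 9]` → a = [4, 8, 9]
`b = a` → b = [4, 8, 9] (same object as a)
`a.append(67)` → a = [4, 8, 9, 67] (same object as b); b = [4, 8, 9, 67] (same object as a)
`print(b)` → prints [4, 8, 9, 67]

Answer: [4, 8, 9, 67]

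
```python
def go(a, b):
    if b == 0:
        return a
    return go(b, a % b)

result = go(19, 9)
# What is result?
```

go(19, 9) -> go(9, 1) -> go(1, 0) -> 1

Answer: 1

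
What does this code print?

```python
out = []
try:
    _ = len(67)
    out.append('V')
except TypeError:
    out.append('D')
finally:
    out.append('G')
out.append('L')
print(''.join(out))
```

Execution trace: 'D' (except TypeError) → 'G' (finally) → 'L' (after the try/except). Output: DGL

Answer: DGL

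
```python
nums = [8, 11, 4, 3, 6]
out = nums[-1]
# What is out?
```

Trace:
`nums = [8, 11, 4, 3, 6]` → nums = [8, 11, 4, 3, 6]
`out = nums[-1]` → out = 6
So out = 6

Answer: 6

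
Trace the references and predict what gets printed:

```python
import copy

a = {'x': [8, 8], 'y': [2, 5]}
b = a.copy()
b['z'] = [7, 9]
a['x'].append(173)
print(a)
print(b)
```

Key concept: shallow copy of dict with mutable values.
Step by step:
`a = {'x': [8, 8], 'y': [2, 5]}` → a = {'x': [8, 8], 'y': [2, 5]}
`b = a.copy()` → b = {'x': [8, 8], 'y': [2, 5]}
`b['z'] = [7, 9]` → b = {'x': [8, 8], 'y': [2, 5], 'z': [7, 9]}
`a['x'].append(173)` → a = {'x': [8, 8, 173], 'y': [2, 5]}; b = {'x': [8, 8, 173], 'y': [2, 5], 'z': [7, 9]}
`print(a)` → prints {'x': [8, 8, 173], 'y': [2, 5]}
`print(b)` → prints {'x': [8, 8, 173], 'y': [2, 5], 'z': [7, 9]}

Answer:
{'x': [8, 8, 173], 'y': [2, 5]}
{'x': [8, 8, 173], 'y': [2, 5], 'z': [7, 9]}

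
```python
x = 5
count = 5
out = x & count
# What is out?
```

Trace:
`x = 5` → x = 5
`count = 5` → count = 5
`out = x & count` → out = 5
So out = 5

Answer: 5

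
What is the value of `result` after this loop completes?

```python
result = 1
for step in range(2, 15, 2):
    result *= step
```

Product of even numbers 2 to 14
`result` takes the values: 1 → 2 → 8 → 48 → 384 → 3840 → 46080 → 645120

Answer: 645120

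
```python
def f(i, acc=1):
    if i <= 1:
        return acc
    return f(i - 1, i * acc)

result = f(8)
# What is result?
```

Accumulator trace (n, acc): (8, 1) -> (7, 8) -> (6, 56) -> (5, 336) -> (4, 1680) -> (3, 6720) -> (2, 20160) -> (1, 40320) -> return 40320

Answer: 40320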